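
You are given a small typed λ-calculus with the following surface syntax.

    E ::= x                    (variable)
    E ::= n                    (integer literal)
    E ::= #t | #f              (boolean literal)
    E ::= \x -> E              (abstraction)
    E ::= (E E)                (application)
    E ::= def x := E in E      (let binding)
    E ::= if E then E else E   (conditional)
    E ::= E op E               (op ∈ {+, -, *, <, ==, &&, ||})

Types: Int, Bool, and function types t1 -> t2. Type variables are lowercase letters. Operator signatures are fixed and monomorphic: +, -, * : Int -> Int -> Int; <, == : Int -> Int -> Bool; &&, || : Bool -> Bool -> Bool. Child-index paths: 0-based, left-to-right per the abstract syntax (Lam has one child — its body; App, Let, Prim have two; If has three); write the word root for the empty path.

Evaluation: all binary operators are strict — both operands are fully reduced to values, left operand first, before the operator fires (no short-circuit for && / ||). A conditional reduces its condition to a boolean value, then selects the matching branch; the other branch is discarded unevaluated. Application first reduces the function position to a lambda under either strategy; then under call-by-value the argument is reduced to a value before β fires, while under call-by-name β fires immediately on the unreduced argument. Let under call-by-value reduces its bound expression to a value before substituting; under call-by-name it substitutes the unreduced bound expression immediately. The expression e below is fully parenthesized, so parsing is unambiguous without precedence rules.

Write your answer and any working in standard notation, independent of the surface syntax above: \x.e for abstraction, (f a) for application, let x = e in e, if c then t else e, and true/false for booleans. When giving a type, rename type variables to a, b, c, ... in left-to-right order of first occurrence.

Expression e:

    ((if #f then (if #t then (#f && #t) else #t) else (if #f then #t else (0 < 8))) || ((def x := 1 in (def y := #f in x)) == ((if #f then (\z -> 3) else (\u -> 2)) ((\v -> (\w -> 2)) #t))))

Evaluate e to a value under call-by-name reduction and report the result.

Working:
step 0: ((if false then (if true then (false && true) else true) else (if false then true else (0 < 8))) || ((let x = 1 in (let y = false in x)) == ((if false then (\z.3) else (\u.2)) ((\v.(\w.2)) true))))
step 1: [if@0] ((if false then true else (0 < 8)) || ((let x = 1 in (let y = false in x)) == ((if false then (\z.3) else (\u.2)) ((\v.(\w.2)) true))))
step 2: [if@0] ((0 < 8) || ((let x = 1 in (let y = false in x)) == ((if false then (\z.3) else (\u.2)) ((\v.(\w.2)) true))))
step 3: [delta@0] (true || ((let x = 1 in (let y = false in x)) == ((if false then (\z.3) else (\u.2)) ((\v.(\w.2)) true))))
step 4: [let@1.0] (true || ((let y = false in 1) == ((if false then (\z.3) else (\u.2)) ((\v.(\w.2)) true))))
step 5: [let@1.0] (true || (1 == ((if false then (\z.3) else (\u.2)) ((\v.(\w.2)) true))))
step 6: [if@1.1.0] (true || (1 == ((\u.2) ((\v.(\w.2)) true))))
step 7: [beta@1.1] (true || (1 == 2))
step 8: [delta@1] (true || false)
step 9: [delta@root] true

Answer: true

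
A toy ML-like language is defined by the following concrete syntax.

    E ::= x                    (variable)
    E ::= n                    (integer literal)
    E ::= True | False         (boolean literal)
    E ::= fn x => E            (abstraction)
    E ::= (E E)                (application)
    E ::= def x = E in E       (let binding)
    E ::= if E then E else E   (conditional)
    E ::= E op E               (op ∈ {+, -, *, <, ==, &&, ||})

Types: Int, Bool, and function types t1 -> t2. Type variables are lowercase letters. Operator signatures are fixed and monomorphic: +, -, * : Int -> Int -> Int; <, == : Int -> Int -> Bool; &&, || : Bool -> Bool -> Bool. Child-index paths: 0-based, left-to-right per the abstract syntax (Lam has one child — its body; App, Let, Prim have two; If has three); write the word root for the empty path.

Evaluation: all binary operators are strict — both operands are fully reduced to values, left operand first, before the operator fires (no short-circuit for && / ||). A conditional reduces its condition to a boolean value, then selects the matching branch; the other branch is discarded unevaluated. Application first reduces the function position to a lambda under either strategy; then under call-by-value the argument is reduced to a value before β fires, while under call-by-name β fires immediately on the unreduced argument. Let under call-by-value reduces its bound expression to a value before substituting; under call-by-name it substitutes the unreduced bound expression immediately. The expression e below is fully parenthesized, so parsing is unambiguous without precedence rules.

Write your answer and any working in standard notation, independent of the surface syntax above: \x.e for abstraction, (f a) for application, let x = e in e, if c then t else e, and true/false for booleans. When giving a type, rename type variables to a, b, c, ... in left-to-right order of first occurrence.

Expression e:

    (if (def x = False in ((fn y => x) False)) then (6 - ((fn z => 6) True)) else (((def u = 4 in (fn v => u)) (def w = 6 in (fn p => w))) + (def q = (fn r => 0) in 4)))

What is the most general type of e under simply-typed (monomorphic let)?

Answer: Int

Working:
let x : Bool
x : Bool
\y._ : a -> Bool
  unify a -> Bool ~ Bool -> b
  unify a ~ Bool
  unify Bool ~ b
_ _ : Bool
  unify Bool ~ Bool
  unify Int ~ Int
\z._ : c -> Int
  unify c -> Int ~ Bool -> d
  unify c ~ Bool
  unify Int ~ d
_ _ : Int
  unify Int ~ Int
let u : Int
u : Int
\v._ : e -> Int
let w : Int
w : Int
\p._ : f -> Int
  unify e -> Int ~ (f -> Int) -> g
  unify e ~ f -> Int
  unify Int ~ g
_ _ : Int
  unify Int ~ Int
\r._ : h -> Int
let q : h -> Int
  unify Int ~ Int
  unify Int ~ Int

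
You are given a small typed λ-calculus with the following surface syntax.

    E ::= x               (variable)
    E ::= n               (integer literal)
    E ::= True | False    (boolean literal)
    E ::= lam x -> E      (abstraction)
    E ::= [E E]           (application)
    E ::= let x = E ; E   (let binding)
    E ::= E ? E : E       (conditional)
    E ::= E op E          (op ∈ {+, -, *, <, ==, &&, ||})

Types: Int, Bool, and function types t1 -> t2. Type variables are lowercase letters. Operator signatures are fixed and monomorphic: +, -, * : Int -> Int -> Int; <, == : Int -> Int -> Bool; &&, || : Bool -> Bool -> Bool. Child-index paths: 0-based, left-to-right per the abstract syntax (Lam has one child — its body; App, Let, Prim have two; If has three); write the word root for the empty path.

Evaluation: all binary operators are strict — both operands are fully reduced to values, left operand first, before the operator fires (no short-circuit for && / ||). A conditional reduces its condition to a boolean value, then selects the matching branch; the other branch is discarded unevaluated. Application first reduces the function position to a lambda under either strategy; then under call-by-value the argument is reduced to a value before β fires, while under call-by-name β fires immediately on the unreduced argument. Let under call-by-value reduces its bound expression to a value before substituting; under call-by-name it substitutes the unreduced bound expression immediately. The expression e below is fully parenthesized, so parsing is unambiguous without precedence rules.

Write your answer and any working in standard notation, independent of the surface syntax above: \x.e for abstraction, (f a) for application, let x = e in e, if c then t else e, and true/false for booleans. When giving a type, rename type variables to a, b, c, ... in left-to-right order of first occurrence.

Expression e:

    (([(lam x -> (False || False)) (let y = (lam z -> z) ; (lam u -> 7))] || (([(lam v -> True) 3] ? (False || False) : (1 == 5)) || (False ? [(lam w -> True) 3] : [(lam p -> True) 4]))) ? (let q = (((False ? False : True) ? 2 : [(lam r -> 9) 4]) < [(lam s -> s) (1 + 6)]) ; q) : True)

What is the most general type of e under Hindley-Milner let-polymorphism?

Answer: Bool

Trace:
  unify Bool ~ Bool
  unify Bool ~ Bool
\x._ : a -> Bool
z : b
\z._ : b -> b
let y : forall. b -> b
\u._ : c -> Int
  unify a -> Bool ~ (c -> Int) -> d
  unify a ~ c -> Int
  unify Bool ~ d
_ _ : Bool
  unify Bool ~ Bool
\v._ : e -> Bool
  unify e -> Bool ~ Int -> f
  unify e ~ Int
  unify Bool ~ f
_ _ : Bool
  unify Bool ~ Bool
  unify Bool ~ Bool
  unify Bool ~ Bool
  unify Int ~ Int
  unify Int ~ Int
  unify Bool ~ Bool
  unify Bool ~ Bool
  unify Bool ~ Bool
\w._ : g -> Bool
  unify g -> Bool ~ Int -> h
  unify g ~ Int
  unify Bool ~ h
_ _ : Bool
\p._ : i -> Bool
  unify i -> Bool ~ Int -> j
  unify i ~ Int
  unify Bool ~ j
_ _ : Bool
  unify Bool ~ Bool
  unify Bool ~ Bool
  unify Bool ~ Bool
  unify Bool ~ Bool
  unify Bool ~ Bool
  unify Bool ~ Bool
  unify Bool ~ Bool
\r._ : k -> Int
  unify k -> Int ~ Int -> l
  unify k ~ Int
  unify Int ~ l
_ _ : Int
  unify Int ~ Int
  unify Int ~ Int
s : m
\s._ : m -> m
  unify Int ~ Int
  unify Int ~ Int
  unify m -> m ~ Int -> n
  unify m ~ Int
  unify Int ~ n
_ _ : Int
  unify Int ~ Int
let q : Bool
q : Bool
  unify Bool ~ Bool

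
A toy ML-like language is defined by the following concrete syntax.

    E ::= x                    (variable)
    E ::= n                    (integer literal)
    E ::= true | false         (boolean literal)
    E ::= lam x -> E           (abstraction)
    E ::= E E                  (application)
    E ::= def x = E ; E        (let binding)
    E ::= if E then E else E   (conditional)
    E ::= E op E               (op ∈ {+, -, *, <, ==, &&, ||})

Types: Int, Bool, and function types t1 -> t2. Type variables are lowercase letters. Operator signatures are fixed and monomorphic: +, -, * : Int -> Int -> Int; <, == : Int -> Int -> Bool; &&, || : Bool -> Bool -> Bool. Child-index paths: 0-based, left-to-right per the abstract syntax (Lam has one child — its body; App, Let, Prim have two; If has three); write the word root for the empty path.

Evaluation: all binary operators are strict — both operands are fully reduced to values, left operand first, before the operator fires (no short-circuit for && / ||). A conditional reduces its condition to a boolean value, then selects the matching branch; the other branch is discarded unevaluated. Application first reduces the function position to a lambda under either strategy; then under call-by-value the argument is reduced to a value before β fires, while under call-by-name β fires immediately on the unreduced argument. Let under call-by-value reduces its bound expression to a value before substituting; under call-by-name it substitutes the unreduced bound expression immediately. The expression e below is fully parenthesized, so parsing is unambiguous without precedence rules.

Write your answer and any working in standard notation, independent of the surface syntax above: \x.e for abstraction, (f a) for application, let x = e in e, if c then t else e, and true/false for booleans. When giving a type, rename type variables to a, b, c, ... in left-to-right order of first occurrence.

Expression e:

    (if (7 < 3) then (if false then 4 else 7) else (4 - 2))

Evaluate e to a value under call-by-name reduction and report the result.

Answer: 2

Working:
step 0: (if (7 < 3) then (if false then 4 else 7) else (4 - 2))
step 1: [delta@0] (if false then (if false then 4 else 7) else (4 - 2))
step 2: [if@root] (4 - 2)
step 3: [delta@root] 2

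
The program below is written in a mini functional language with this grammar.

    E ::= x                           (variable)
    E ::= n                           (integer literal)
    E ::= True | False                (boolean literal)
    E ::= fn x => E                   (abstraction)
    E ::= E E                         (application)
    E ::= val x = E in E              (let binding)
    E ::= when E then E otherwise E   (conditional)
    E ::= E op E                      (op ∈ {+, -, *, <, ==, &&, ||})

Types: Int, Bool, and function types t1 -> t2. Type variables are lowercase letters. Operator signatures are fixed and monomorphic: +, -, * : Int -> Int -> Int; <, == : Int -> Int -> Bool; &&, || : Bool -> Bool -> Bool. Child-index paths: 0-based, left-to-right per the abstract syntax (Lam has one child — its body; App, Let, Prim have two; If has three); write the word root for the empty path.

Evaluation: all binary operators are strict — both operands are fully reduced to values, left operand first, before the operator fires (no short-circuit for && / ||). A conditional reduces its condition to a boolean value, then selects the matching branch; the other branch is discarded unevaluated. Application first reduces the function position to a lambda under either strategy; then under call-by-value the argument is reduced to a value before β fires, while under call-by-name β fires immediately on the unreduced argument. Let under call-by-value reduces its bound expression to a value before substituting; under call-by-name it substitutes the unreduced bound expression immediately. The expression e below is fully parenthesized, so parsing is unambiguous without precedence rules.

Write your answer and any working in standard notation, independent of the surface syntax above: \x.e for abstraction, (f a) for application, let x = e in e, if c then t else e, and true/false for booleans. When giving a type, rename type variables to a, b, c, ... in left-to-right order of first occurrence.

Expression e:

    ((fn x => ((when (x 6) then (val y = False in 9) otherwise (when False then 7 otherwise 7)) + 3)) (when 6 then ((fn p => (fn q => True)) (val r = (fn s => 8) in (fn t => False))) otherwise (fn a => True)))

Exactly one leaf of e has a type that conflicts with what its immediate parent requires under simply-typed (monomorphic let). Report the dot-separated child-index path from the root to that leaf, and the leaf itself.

Derivation:
x : a
  unify a ~ Int -> b
_ _ : b
  unify b ~ Bool
let y : Bool
  unify Bool ~ Bool
  unify Int ~ Int
  unify Int ~ Int
  unify Int ~ Int
  unify Int ~ Int
\x._ : (Int -> Bool) -> Int
  unify Int ~ Bool
  FAIL: mismatch Int ~ Bool

Answer: 1.0 : 6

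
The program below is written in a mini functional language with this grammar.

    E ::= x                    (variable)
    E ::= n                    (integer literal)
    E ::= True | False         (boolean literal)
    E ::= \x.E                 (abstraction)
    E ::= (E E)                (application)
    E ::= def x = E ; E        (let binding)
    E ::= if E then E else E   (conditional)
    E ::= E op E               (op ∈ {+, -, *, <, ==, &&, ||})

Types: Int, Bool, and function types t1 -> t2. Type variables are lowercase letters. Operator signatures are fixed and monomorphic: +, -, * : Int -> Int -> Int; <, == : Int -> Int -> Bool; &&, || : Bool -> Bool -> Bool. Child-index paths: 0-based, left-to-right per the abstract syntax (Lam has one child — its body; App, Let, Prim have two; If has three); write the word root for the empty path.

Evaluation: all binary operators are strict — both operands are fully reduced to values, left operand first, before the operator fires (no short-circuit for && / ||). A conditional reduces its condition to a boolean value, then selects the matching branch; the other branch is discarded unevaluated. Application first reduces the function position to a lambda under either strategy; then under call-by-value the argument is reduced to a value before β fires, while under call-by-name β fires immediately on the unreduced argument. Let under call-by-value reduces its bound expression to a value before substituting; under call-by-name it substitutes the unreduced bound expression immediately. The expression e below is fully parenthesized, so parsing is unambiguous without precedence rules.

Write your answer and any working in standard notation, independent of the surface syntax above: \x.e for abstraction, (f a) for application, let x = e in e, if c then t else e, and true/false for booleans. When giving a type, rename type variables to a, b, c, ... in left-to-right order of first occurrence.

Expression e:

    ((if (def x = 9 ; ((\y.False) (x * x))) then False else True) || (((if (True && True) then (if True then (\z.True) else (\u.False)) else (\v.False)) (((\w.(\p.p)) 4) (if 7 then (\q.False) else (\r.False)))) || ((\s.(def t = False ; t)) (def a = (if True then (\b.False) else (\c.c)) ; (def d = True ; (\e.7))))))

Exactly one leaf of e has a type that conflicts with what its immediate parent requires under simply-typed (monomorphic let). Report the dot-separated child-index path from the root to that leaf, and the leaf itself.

Working:
let x : Int
\y._ : a -> Bool
x : Int
  unify Int ~ Int
x : Int
  unify Int ~ Int
  unify a -> Bool ~ Int -> b
  unify a ~ Int
  unify Bool ~ b
_ _ : Bool
  unify Bool ~ Bool
  unify Bool ~ Bool
  unify Bool ~ Bool
  unify Bool ~ Bool
  unify Bool ~ Bool
  unify Bool ~ Bool
  unify Bool ~ Bool
\z._ : c -> Bool
\u._ : d -> Bool
  unify c -> Bool ~ d -> Bool
  unify c ~ d
  unify Bool ~ Bool
\v._ : e -> Bool
  unify d -> Bool ~ e -> Bool
  unify d ~ e
  unify Bool ~ Bool
p : g
\p._ : g -> g
\w._ : f -> g -> g
  unify f -> g -> g ~ Int -> h
  unify f ~ Int
  unify g -> g ~ h
_ _ : g -> g
  unify Int ~ Bool
  FAIL: mismatch Int ~ Bool

Answer: 1.0.1.1.0 : 7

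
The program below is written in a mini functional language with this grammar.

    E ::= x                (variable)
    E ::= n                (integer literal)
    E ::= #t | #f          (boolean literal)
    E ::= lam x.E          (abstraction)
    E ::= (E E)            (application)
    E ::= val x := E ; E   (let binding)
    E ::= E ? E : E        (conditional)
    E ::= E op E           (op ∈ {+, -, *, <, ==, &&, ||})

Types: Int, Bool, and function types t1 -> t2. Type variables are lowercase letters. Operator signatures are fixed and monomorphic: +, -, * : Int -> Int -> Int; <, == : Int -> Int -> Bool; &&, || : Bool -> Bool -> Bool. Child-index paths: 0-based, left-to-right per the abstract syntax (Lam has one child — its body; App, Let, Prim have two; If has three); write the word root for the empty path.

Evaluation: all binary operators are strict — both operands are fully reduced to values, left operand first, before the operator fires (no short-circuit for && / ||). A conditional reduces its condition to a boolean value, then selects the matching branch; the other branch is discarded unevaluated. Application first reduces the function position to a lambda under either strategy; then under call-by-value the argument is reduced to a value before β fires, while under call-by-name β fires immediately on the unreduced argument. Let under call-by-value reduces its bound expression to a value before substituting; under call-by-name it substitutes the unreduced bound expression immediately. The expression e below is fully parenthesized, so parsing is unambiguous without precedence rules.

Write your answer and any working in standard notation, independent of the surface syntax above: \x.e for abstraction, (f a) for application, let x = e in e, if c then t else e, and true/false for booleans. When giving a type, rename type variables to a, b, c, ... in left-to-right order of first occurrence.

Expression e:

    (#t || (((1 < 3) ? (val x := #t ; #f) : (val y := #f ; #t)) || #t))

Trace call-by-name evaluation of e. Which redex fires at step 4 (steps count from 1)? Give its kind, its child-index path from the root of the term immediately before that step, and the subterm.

Trace:
step 0: (true || ((if (1 < 3) then (let x = true in false) else (let y = false in true)) || true))
step 1: [delta@1.0.0] (true || ((if true then (let x = true in false) else (let y = false in true)) || true))
step 2: [if@1.0] (true || ((let x = true in false) || true))
step 3: [let@1.0] (true || (false || true))
step 4: [delta@1] (true || true)

Answer: delta at 1 : (false || true)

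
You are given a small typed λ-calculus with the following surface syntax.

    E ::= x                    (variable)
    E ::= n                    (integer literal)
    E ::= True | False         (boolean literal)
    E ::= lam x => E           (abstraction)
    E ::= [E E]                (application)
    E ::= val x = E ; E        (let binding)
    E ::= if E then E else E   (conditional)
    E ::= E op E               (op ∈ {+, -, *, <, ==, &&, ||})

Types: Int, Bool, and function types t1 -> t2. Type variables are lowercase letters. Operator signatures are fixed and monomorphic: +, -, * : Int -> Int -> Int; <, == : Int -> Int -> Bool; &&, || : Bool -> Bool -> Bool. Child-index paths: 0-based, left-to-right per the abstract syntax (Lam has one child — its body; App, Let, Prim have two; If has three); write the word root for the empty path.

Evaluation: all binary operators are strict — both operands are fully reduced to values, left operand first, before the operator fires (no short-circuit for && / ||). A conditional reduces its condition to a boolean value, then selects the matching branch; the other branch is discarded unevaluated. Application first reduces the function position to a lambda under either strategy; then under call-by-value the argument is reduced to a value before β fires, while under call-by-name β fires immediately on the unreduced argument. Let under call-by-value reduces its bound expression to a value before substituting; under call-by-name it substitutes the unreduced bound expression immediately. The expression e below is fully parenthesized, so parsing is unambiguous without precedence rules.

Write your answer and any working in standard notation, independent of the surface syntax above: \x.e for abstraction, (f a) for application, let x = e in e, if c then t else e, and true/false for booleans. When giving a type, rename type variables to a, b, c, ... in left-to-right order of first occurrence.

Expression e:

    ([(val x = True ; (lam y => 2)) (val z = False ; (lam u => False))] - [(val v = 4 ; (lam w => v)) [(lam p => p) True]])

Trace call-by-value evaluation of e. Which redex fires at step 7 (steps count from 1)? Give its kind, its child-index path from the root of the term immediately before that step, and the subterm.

Derivation:
step 0: (((let x = true in (\y.2)) (let z = false in (\u.false))) - ((let v = 4 in (\w.v)) ((\p.p) true)))
step 1: [let@0.0] (((\y.2) (let z = false in (\u.false))) - ((let v = 4 in (\w.v)) ((\p.p) true)))
step 2: [let@0.1] (((\y.2) (\u.false)) - ((let v = 4 in (\w.v)) ((\p.p) true)))
step 3: [beta@0] (2 - ((let v = 4 in (\w.v)) ((\p.p) true)))
step 4: [let@1.0] (2 - ((\w.4) ((\p.p) true)))
step 5: [beta@1.1] (2 - ((\w.4) true))
step 6: [beta@1] (2 - 4)
step 7: [delta@root] -2

Answer: delta at root : (2 - 4)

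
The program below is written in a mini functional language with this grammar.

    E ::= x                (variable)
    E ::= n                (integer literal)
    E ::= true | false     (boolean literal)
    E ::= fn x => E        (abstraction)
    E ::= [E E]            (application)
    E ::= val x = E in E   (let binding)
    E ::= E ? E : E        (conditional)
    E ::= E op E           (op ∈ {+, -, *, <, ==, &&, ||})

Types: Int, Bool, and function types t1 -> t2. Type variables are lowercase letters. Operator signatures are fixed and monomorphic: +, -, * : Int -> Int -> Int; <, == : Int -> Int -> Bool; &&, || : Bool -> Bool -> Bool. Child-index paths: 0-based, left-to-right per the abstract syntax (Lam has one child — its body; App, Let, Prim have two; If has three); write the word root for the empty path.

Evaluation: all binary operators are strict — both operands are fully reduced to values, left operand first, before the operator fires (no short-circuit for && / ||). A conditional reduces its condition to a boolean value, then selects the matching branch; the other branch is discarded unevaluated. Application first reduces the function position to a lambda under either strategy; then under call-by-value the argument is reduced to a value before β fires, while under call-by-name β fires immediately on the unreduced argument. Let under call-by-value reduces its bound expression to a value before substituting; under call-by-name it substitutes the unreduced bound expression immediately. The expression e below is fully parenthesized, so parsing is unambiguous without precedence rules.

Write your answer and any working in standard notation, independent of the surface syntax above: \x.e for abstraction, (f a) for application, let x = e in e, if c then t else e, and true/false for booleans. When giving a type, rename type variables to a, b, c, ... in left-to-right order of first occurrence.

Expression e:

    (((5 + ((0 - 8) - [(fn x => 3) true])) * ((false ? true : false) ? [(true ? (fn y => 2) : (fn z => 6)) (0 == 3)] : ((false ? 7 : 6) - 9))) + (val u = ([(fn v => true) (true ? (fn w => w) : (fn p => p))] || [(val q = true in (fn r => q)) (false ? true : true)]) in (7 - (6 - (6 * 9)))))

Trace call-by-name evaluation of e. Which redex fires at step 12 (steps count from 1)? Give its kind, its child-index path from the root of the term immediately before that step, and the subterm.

Answer: delta at 1.1 : (6 - 54)

Trace:
step 0: (((5 + ((0 - 8) - ((\x.3) true))) * (if (if false then true else false) then ((if true then (\y.2) else (\z.6)) (0 == 3)) else ((if false then 7 else 6) - 9))) + (let u = (((\v.true) (if true then (\w.w) else (\p.p))) || ((let q = true in (\r.q)) (if false then true else true))) in (7 - (6 - (6 * 9)))))
step 1: [delta@0.0.1.0] (((5 + (-8 - ((\x.3) true))) * (if (if false then true else false) then ((if true then (\y.2) else (\z.6)) (0 == 3)) else ((if false then 7 else 6) - 9))) + (let u = (((\v.true) (if true then (\w.w) else (\p.p))) || ((let q = true in (\r.q)) (if false then true else true))) in (7 - (6 - (6 * 9)))))
step 2: [beta@0.0.1.1] (((5 + (-8 - 3)) * (if (if false then true else false) then ((if true then (\y.2) else (\z.6)) (0 == 3)) else ((if false then 7 else 6) - 9))) + (let u = (((\v.true) (if true then (\w.w) else (\p.p))) || ((let q = true in (\r.q)) (if false then true else true))) in (7 - (6 - (6 * 9)))))
step 3: [delta@0.0.1] (((5 + -11) * (if (if false then true else false) then ((if true then (\y.2) else (\z.6)) (0 == 3)) else ((if false then 7 else 6) - 9))) + (let u = (((\v.true) (if true then (\w.w) else (\p.p))) || ((let q = true in (\r.q)) (if false then true else true))) in (7 - (6 - (6 * 9)))))
step 4: [delta@0.0] ((-6 * (if (if false then true else false) then ((if true then (\y.2) else (\z.6)) (0 == 3)) else ((if false then 7 else 6) - 9))) + (let u = (((\v.true) (if true then (\w.w) else (\p.p))) || ((let q = true in (\r.q)) (if false then true else true))) in (7 - (6 - (6 * 9)))))
step 5: [if@0.1.0] ((-6 * (if false then ((if true then (\y.2) else (\z.6)) (0 == 3)) else ((if false then 7 else 6) - 9))) + (let u = (((\v.true) (if true then (\w.w) else (\p.p))) || ((let q = true in (\r.q)) (if false then true else true))) in (7 - (6 - (6 * 9)))))
step 6: [if@0.1] ((-6 * ((if false then 7 else 6) - 9)) + (let u = (((\v.true) (if true then (\w.w) else (\p.p))) || ((let q = true in (\r.q)) (if false then true else true))) in (7 - (6 - (6 * 9)))))
step 7: [if@0.1.0] ((-6 * (6 - 9)) + (let u = (((\v.true) (if true then (\w.w) else (\p.p))) || ((let q = true in (\r.q)) (if false then true else true))) in (7 - (6 - (6 * 9)))))
step 8: [delta@0.1] ((-6 * -3) + (let u = (((\v.true) (if true then (\w.w) else (\p.p))) || ((let q = true in (\r.q)) (if false then true else true))) in (7 - (6 - (6 * 9)))))
step 9: [delta@0] (18 + (let u = (((\v.true) (if true then (\w.w) else (\p.p))) || ((let q = true in (\r.q)) (if false then true else true))) in (7 - (6 - (6 * 9)))))
step 10: [let@1] (18 + (7 - (6 - (6 * 9))))
step 11: [delta@1.1.1] (18 + (7 - (6 - 54)))
step 12: [delta@1.1] (18 + (7 - -48))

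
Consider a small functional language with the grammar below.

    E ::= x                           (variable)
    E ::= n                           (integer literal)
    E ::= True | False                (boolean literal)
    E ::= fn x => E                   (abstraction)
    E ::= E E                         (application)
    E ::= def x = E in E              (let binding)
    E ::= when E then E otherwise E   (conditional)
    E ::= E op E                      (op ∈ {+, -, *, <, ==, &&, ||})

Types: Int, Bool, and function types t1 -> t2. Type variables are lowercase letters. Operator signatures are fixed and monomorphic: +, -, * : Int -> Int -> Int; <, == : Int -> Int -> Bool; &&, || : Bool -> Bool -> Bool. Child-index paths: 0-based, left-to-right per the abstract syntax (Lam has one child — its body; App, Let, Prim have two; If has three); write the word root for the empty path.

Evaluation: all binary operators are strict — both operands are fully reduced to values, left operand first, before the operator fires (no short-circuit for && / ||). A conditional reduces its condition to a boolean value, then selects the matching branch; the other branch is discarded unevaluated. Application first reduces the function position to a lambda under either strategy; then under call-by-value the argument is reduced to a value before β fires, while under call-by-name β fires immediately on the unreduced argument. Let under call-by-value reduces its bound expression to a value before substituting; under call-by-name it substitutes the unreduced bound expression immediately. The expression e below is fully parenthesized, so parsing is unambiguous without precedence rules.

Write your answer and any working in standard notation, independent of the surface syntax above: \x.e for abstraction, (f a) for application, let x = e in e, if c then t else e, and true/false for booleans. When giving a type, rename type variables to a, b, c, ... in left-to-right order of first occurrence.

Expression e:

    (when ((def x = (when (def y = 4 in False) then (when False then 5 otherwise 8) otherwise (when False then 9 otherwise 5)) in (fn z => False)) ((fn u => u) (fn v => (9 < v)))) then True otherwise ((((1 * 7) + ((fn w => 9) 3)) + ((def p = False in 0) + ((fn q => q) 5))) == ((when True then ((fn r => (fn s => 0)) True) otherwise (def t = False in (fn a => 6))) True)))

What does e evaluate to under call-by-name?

Answer: false

Trace:
step 0: (if ((let x = (if (let y = 4 in false) then (if false then 5 else 8) else (if false then 9 else 5)) in (\z.false)) ((\u.u) (\v.(9 < v)))) then true else ((((1 * 7) + ((\w.9) 3)) + ((let p = false in 0) + ((\q.q) 5))) == ((if true then ((\r.(\s.0)) true) else (let t = false in (\a.6))) true)))
step 1: [let@0.0] (if ((\z.false) ((\u.u) (\v.(9 < v)))) then true else ((((1 * 7) + ((\w.9) 3)) + ((let p = false in 0) + ((\q.q) 5))) == ((if true then ((\r.(\s.0)) true) else (let t = false in (\a.6))) true)))
step 2: [beta@0] (if false then true else ((((1 * 7) + ((\w.9) 3)) + ((let p = false in 0) + ((\q.q) 5))) == ((if true then ((\r.(\s.0)) true) else (let t = false in (\a.6))) true)))
step 3: [if@root] ((((1 * 7) + ((\w.9) 3)) + ((let p = false in 0) + ((\q.q) 5))) == ((if true then ((\r.(\s.0)) true) else (let t = false in (\a.6))) true))
step 4: [delta@0.0.0] (((7 + ((\w.9) 3)) + ((let p = false in 0) + ((\q.q) 5))) == ((if true then ((\r.(\s.0)) true) else (let t = false in (\a.6))) true))
step 5: [beta@0.0.1] (((7 + 9) + ((let p = false in 0) + ((\q.q) 5))) == ((if true then ((\r.(\s.0)) true) else (let t = false in (\a.6))) true))
step 6: [delta@0.0] ((16 + ((let p = false in 0) + ((\q.q) 5))) == ((if true then ((\r.(\s.0)) true) else (let t = false in (\a.6))) true))
step 7: [let@0.1.0] ((16 + (0 + ((\q.q) 5))) == ((if true then ((\r.(\s.0)) true) else (let t = false in (\a.6))) true))
step 8: [beta@0.1.1] ((16 + (0 + 5)) == ((if true then ((\r.(\s.0)) true) else (let t = false in (\a.6))) true))
step 9: [delta@0.1] ((16 + 5) == ((if true then ((\r.(\s.0)) true) else (let t = false in (\a.6))) true))
step 10: [delta@0] (21 == ((if true then ((\r.(\s.0)) true) else (let t = false in (\a.6))) true))
step 11: [if@1.0] (21 == (((\r.(\s.0)) true) true))
step 12: [beta@1.0] (21 == ((\s.0) true))
step 13: [beta@1] (21 == 0)
step 14: [delta@root] false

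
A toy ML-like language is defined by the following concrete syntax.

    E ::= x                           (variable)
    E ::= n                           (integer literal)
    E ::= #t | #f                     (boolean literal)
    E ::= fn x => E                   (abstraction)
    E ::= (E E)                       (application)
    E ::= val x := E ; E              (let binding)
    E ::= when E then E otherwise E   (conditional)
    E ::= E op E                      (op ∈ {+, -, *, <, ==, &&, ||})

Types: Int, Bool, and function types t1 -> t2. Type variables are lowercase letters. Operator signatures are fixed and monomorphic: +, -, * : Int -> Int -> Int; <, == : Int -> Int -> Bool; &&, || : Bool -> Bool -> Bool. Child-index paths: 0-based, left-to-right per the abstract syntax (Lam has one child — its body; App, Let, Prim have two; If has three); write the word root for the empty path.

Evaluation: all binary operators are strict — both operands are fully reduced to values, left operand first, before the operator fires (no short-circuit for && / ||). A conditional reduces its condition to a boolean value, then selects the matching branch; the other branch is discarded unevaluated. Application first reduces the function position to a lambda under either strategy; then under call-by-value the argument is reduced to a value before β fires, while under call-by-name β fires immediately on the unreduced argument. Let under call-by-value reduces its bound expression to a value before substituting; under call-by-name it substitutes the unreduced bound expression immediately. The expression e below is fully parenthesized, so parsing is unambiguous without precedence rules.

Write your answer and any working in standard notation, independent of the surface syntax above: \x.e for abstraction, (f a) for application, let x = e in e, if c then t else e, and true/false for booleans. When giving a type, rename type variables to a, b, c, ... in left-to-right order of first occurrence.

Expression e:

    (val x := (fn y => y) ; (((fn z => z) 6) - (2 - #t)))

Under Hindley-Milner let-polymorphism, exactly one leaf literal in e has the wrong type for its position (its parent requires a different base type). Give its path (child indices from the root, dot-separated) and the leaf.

Answer: 1.1.1 : true

Derivation:
y : a
\y._ : a -> a
let x : forall. a -> a
z : b
\z._ : b -> b
  unify b -> b ~ Int -> c
  unify b ~ Int
  unify Int ~ c
_ _ : Int
  unify Int ~ Int
  unify Int ~ Int
  unify Bool ~ Int
  FAIL: mismatch Bool ~ Int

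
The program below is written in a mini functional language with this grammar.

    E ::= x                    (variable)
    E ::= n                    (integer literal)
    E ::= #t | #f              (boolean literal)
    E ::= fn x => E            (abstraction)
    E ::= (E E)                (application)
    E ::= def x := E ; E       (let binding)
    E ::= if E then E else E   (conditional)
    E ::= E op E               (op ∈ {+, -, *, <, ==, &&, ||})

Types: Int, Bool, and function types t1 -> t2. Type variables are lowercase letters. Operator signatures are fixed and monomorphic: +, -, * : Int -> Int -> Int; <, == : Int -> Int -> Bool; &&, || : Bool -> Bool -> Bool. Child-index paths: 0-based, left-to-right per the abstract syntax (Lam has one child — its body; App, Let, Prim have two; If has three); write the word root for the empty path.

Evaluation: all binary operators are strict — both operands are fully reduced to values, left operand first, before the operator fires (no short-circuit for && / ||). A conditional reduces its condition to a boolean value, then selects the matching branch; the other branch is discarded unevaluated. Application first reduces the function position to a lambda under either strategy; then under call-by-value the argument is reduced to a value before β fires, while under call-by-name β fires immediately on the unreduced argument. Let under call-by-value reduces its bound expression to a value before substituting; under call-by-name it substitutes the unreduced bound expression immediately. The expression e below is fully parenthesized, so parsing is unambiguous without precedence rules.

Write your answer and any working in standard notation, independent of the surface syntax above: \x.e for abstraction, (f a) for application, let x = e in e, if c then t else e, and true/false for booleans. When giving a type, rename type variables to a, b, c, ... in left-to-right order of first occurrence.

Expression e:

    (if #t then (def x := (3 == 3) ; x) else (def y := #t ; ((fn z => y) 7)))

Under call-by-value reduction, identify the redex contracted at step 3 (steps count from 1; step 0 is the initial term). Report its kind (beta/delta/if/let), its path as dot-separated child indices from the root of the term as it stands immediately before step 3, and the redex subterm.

Trace:
step 0: (if true then (let x = (3 == 3) in x) else (let y = true in ((\z.y) 7)))
step 1: [if@root] (let x = (3 == 3) in x)
step 2: [delta@0] (let x = true in x)
step 3: [let@root] true

Answer: let at root : (let x = true in x)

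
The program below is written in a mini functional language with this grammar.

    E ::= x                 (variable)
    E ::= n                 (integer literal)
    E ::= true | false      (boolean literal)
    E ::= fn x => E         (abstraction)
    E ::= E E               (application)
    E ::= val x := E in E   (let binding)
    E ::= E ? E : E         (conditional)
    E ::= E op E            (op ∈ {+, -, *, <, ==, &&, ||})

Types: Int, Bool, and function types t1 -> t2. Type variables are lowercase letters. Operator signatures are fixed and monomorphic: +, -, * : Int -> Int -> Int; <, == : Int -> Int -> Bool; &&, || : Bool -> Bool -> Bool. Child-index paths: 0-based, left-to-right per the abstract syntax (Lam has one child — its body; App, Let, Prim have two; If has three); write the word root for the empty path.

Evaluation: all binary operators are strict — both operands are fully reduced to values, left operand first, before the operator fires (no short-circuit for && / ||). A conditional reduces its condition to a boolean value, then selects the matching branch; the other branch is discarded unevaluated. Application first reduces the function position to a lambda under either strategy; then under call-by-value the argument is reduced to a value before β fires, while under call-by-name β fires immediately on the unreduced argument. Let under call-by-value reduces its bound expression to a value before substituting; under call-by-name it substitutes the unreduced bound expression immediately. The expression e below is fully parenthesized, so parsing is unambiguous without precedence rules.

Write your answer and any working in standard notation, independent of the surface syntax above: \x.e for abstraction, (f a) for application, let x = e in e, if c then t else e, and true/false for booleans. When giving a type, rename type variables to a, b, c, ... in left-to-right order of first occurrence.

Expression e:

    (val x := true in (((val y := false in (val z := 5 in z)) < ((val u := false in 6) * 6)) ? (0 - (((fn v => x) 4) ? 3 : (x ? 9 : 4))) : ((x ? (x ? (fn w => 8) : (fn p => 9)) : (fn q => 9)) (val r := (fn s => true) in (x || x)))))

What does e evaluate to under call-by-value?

Answer: -3

Working:
step 0: (let x = true in (if ((let y = false in (let z = 5 in z)) < ((let u = false in 6) * 6)) then (0 - (if ((\v.x) 4) then 3 else (if x then 9 else 4))) else ((if x then (if x then (\w.8) else (\p.9)) else (\q.9)) (let r = (\s.true) in (x || x)))))
step 1: [let@root] (if ((let y = false in (let z = 5 in z)) < ((let u = false in 6) * 6)) then (0 - (if ((\v.true) 4) then 3 else (if true then 9 else 4))) else ((if true then (if true then (\w.8) else (\p.9)) else (\q.9)) (let r = (\s.true) in (true || true))))
step 2: [let@0.0] (if ((let z = 5 in z) < ((let u = false in 6) * 6)) then (0 - (if ((\v.true) 4) then 3 else (if true then 9 else 4))) else ((if true then (if true then (\w.8) else (\p.9)) else (\q.9)) (let r = (\s.true) in (true || true))))
step 3: [let@0.0] (if (5 < ((let u = false in 6) * 6)) then (0 - (if ((\v.true) 4) then 3 else (if true then 9 else 4))) else ((if true then (if true then (\w.8) else (\p.9)) else (\q.9)) (let r = (\s.true) in (true || true))))
step 4: [let@0.1.0] (if (5 < (6 * 6)) then (0 - (if ((\v.true) 4) then 3 else (if true then 9 else 4))) else ((if true then (if true then (\w.8) else (\p.9)) else (\q.9)) (let r = (\s.true) in (true || true))))
step 5: [delta@0.1] (if (5 < 36) then (0 - (if ((\v.true) 4) then 3 else (if true then 9 else 4))) else ((if true then (if true then (\w.8) else (\p.9)) else (\q.9)) (let r = (\s.true) in (true || true))))
step 6: [delta@0] (if true then (0 - (if ((\v.true) 4) then 3 else (if true then 9 else 4))) else ((if true then (if true then (\w.8) else (\p.9)) else (\q.9)) (let r = (\s.true) in (true || true))))
step 7: [if@root] (0 - (if ((\v.true) 4) then 3 else (if true then 9 else 4)))
step 8: [beta@1.0] (0 - (if true then 3 else (if true then 9 else 4)))
step 9: [if@1] (0 - 3)
step 10: [delta@root] -3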